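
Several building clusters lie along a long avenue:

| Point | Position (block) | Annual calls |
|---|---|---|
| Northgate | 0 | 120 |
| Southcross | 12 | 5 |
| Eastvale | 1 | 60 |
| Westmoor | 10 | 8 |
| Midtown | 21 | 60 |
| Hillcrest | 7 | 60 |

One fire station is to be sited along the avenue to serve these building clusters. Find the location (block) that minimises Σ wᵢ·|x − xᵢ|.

For a sum of weighted absolute distances on a line, the optimum is the weighted median (not the mean). Total weight W = 313; half-weight = 156.5.
Sort by position and accumulate weight:
  block 0 (Northgate, w=120) → cum 120
  block 1 (Eastvale, w=60) → cum 180  ≥ 156.5 → median here
  block 7 (Hillcrest, w=60) → cum 240
  block 10 (Westmoor, w=8) → cum 248
  block 12 (Southcross, w=5) → cum 253
  block 21 (Midtown, w=60) → cum 313
Optimal location: block 1.

x = 1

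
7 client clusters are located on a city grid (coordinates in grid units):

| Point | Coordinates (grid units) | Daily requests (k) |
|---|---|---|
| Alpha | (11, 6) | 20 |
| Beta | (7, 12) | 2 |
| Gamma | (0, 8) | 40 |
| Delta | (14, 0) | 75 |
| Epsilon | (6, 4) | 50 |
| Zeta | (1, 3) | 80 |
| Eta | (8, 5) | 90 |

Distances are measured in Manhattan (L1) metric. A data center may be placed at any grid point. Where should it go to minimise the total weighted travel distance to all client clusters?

Manhattan distance separates: Σwᵢ(|x−xᵢ|+|y−yᵢ|) = Σwᵢ|x−xᵢ| + Σwᵢ|y−yᵢ|, so x and y are optimised independently as 1-D weighted medians.
Total weight W = 357; half = 178.5.
x-coordinate, sorted with cumulative weight:
  x=0 (Gamma, w=40) cum 40
  x=1 (Zeta, w=80) cum 120
  x=6 (Epsilon, w=50) cum 170
  x=7 (Beta, w=2) cum 172
  x=8 (Eta, w=90) cum 262  ← median
  x=11 (Alpha, w=20) cum 282
  x=14 (Delta, w=75) cum 357
⇒ x* = 8
y-coordinate, sorted with cumulative weight:
  y=0 (Delta, w=75) cum 75
  y=3 (Zeta, w=80) cum 155
  y=4 (Epsilon, w=50) cum 205  ← median
  y=5 (Eta, w=90) cum 295
  y=6 (Alpha, w=20) cum 315
  y=8 (Gamma, w=40) cum 355
  y=12 (Beta, w=2) cum 357
⇒ y* = 4

(8, 4)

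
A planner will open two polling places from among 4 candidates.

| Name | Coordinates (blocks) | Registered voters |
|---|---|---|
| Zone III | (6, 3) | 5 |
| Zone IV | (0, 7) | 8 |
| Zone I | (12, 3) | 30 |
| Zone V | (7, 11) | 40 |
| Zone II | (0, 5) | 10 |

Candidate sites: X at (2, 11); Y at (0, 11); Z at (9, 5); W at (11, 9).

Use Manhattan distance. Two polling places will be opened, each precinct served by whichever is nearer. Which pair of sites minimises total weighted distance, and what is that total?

{X, Z}, total 503

Evaluate every pair (each demand assigned to the nearer of the two):
  {X, Z}: total = 503
  {Y, Z}: total = 547
  {X, W}: total = 593
  {Z, W}: total = 593
  {Y, W}: total = 597
  {X, Y}: total = 892
Best pair: {X, Z} with total 503.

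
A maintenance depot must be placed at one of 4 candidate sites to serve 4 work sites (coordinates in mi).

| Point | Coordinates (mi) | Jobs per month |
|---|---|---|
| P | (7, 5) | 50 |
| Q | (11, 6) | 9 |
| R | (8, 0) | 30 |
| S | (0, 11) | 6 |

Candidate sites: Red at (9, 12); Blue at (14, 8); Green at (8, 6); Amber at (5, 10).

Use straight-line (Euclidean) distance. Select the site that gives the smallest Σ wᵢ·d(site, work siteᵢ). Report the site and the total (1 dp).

Green, total 334.3 mi

Total weighted distance at each candidate:
  Red (9, 12): total = 836.5
  Blue (14, 8): total = 799.1
  Green (8, 6): total = 334.3
  Amber (5, 10): total = 678.0
Minimum is at Green with total 334.3 mi.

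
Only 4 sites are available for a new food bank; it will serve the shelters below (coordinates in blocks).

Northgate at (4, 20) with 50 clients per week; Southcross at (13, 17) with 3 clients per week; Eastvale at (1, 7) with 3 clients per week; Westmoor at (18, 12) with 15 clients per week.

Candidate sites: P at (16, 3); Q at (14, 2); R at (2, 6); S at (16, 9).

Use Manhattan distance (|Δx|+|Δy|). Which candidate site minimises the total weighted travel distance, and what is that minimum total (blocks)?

Total weighted distance at each candidate:
  P (16, 3): total = 1723
  Q (14, 2): total = 1712
  R (2, 6): total = 1202
  S (16, 9): total = 1309
Minimum is at R with total 1202 blocks.

R, total 1202 blocks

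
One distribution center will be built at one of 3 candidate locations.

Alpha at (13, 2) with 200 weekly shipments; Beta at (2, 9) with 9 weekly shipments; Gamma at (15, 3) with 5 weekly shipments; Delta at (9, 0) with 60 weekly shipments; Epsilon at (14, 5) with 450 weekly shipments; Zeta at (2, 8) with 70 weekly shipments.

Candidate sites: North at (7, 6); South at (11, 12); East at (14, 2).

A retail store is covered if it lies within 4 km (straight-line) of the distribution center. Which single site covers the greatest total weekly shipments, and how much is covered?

East, covering 655

Coverage radius r = 4 km; a point is covered iff (Δx)²+(Δy)² ≤ 4² = 16.
  North (7, 6): covers {none} → 0
  South (11, 12): covers {none} → 0
  East (14, 2): covers {Alpha, Gamma, Epsilon} → 655
Maximum coverage at East: 655 weekly shipments.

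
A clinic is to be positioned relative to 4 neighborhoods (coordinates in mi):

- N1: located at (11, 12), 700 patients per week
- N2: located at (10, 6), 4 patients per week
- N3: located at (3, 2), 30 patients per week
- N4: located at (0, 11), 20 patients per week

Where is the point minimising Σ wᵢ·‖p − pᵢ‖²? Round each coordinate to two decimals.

(10.38, 11.54)

The minimiser of Σwᵢ‖p−pᵢ‖² is the weighted centroid p* = (Σwᵢpᵢ)/(Σwᵢ).
Σwᵢ = 754.
Σwᵢxᵢ = 700·11 + 4·10 + 30·3 + 20·0 = 7830.
Σwᵢyᵢ = 700·12 + 4·6 + 30·2 + 20·11 = 8704.
x* = 7830/754 = 10.38, y* = 8704/754 = 11.54.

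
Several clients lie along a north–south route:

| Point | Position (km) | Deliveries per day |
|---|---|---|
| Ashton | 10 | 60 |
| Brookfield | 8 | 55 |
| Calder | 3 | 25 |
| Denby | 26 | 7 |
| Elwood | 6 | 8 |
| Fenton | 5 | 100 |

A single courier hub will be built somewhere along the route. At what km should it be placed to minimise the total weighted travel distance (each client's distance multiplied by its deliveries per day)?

x = 6

For a sum of weighted absolute distances on a line, the optimum is the weighted median (not the mean). Total weight W = 255; half-weight = 127.5.
Sort by position and accumulate weight:
  km 3 (Calder, w=25) → cum 25
  km 5 (Fenton, w=100) → cum 125
  km 6 (Elwood, w=8) → cum 133  ≥ 127.5 → median here
  km 8 (Brookfield, w=55) → cum 188
  km 10 (Ashton, w=60) → cum 248
  km 26 (Denby, w=7) → cum 255
Optimal location: km 6.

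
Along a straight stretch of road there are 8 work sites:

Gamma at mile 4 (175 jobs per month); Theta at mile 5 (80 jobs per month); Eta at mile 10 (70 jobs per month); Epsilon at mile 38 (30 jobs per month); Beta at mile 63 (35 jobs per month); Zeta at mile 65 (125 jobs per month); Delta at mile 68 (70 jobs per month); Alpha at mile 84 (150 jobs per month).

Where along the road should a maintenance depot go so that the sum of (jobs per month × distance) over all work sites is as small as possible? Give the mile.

x = 63

For a sum of weighted absolute distances on a line, the optimum is the weighted median (not the mean). Total weight W = 735; half-weight = 367.5.
Sort by position and accumulate weight:
  mile 4 (Gamma, w=175) → cum 175
  mile 5 (Theta, w=80) → cum 255
  mile 10 (Eta, w=70) → cum 325
  mile 38 (Epsilon, w=30) → cum 355
  mile 63 (Beta, w=35) → cum 390  ≥ 367.5 → median here
  mile 65 (Zeta, w=125) → cum 515
  mile 68 (Delta, w=70) → cum 585
  mile 84 (Alpha, w=150) → cum 735
Optimal location: mile 63.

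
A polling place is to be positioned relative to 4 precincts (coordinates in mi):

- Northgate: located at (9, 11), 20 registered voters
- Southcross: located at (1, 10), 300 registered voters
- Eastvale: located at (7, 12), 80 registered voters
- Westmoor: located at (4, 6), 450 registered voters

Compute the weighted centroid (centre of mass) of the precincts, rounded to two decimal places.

The minimiser of Σwᵢ‖p−pᵢ‖² is the weighted centroid p* = (Σwᵢpᵢ)/(Σwᵢ).
Σwᵢ = 850.
Σwᵢxᵢ = 20·9 + 300·1 + 80·7 + 450·4 = 2840.
Σwᵢyᵢ = 20·11 + 300·10 + 80·12 + 450·6 = 6880.
x* = 2840/850 = 3.34, y* = 6880/850 = 8.09.

(3.34, 8.09)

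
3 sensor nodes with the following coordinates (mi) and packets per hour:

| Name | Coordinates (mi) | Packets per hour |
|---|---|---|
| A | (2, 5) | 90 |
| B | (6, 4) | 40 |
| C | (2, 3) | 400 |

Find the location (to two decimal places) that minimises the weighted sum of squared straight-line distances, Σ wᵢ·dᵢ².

(2.30, 3.42)

The minimiser of Σwᵢ‖p−pᵢ‖² is the weighted centroid p* = (Σwᵢpᵢ)/(Σwᵢ).
Σwᵢ = 530.
Σwᵢxᵢ = 90·2 + 40·6 + 400·2 = 1220.
Σwᵢyᵢ = 90·5 + 40·4 + 400·3 = 1810.
x* = 1220/530 = 2.30, y* = 1810/530 = 3.42.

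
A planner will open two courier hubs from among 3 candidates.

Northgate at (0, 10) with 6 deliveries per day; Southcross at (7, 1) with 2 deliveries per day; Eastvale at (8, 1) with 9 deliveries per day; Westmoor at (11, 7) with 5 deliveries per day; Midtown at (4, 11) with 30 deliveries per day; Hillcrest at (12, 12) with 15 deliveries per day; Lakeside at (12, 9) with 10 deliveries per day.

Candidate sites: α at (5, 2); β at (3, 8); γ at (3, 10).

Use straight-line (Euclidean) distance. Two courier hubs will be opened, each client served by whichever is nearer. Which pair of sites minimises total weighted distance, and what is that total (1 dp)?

Evaluate every pair (each demand assigned to the nearer of the two):
  {α, γ}: total = 361.3
  {β, γ}: total = 423.1
  {α, β}: total = 426.8
Best pair: {α, γ} with total 361.3.

{α, γ}, total 361.3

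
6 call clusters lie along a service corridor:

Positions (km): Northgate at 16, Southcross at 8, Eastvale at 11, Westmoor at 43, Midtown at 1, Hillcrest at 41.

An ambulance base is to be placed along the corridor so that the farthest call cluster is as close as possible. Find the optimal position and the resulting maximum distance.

location 22, max distance 21

The 1-center on a line is the midpoint of the two extreme points: leftmost at 1, rightmost at 43.
Optimal location = (1 + 43)/2 = 22; maximum distance = (43 − 1)/2 = 21.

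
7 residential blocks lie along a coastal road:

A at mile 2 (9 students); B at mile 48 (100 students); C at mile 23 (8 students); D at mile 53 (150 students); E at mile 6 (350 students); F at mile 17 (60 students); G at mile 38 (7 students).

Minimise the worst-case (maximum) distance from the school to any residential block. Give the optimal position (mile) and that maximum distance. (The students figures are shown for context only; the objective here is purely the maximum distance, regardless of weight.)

location 27.5, max distance 25.5

The 1-center on a line is the midpoint of the two extreme points: leftmost at 2, rightmost at 53.
Optimal location = (2 + 53)/2 = 27.5; maximum distance = (53 − 2)/2 = 25.5.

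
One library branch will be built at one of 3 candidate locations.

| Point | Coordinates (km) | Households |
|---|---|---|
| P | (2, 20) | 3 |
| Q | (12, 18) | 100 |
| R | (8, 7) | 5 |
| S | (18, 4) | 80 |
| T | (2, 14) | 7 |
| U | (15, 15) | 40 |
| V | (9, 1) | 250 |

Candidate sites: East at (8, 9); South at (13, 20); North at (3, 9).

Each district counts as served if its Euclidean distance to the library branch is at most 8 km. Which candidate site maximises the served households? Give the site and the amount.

South, covering 140

Coverage radius r = 8 km; a point is covered iff (Δx)²+(Δy)² ≤ 8² = 64.
  East (8, 9): covers {R, T} → 12
  South (13, 20): covers {Q, U} → 140
  North (3, 9): covers {R, T} → 12
Maximum coverage at South: 140 households.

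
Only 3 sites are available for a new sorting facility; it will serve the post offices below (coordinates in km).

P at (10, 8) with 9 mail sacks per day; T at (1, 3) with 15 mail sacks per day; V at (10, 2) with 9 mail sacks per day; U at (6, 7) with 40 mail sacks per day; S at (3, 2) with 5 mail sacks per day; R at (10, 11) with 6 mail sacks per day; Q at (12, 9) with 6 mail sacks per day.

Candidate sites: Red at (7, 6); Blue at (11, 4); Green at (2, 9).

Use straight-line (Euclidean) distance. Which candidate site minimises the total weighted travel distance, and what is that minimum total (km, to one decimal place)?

Red, total 332.9 km

Total weighted distance at each candidate:
  Red (7, 6): total = 332.9
  Blue (11, 4): total = 555.5
  Green (2, 9): total = 583.2
Minimum is at Red with total 332.9 km.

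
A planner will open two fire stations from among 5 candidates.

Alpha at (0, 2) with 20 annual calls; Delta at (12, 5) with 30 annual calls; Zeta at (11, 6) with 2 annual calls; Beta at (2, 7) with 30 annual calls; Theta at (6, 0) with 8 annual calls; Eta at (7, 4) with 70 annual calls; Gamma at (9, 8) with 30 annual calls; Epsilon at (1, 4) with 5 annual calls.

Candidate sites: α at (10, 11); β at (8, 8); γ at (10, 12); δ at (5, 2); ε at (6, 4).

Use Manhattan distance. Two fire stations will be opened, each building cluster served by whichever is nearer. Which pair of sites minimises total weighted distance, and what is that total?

{β, ε}, total 747

Evaluate every pair (each demand assigned to the nearer of the two):
  {β, ε}: total = 747
  {α, ε}: total = 839
  {δ, ε}: total = 863
  {γ, ε}: total = 871
  {β, δ}: total = 894
  {α, δ}: total = 1046
  {γ, δ}: total = 1108
  {α, β}: total = 1225
  {β, γ}: total = 1225
  {α, γ}: total = 2012
Best pair: {β, ε} with total 747.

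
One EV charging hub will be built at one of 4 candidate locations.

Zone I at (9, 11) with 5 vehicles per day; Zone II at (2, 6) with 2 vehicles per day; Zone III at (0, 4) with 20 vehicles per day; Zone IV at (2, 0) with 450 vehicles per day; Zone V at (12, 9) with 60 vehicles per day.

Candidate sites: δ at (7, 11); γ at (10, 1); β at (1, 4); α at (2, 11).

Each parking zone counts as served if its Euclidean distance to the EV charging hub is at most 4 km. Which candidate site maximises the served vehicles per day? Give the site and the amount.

β, covering 22

Coverage radius r = 4 km; a point is covered iff (Δx)²+(Δy)² ≤ 4² = 16.
  δ (7, 11): covers {Zone I} → 5
  γ (10, 1): covers {none} → 0
  β (1, 4): covers {Zone II, Zone III} → 22
  α (2, 11): covers {none} → 0
Maximum coverage at β: 22 vehicles per day.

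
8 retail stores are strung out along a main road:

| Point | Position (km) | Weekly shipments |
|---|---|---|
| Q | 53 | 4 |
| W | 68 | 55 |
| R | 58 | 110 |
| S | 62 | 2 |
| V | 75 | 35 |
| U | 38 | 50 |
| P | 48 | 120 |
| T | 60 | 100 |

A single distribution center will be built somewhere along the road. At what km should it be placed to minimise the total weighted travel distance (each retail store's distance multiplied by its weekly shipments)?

For a sum of weighted absolute distances on a line, the optimum is the weighted median (not the mean). Total weight W = 476; half-weight = 238.
Sort by position and accumulate weight:
  km 38 (U, w=50) → cum 50
  km 48 (P, w=120) → cum 170
  km 53 (Q, w=4) → cum 174
  km 58 (R, w=110) → cum 284  ≥ 238 → median here
  km 60 (T, w=100) → cum 384
  km 62 (S, w=2) → cum 386
  km 68 (W, w=55) → cum 441
  km 75 (V, w=35) → cum 476
Optimal location: km 58.

x = 58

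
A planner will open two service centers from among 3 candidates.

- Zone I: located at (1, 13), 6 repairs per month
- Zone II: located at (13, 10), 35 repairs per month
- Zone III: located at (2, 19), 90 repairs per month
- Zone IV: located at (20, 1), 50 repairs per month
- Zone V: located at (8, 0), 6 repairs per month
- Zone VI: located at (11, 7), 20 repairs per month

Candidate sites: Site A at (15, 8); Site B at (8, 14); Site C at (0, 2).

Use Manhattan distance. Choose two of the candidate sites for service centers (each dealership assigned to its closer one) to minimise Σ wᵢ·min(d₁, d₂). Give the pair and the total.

{Site A, Site B}, total 1962

Evaluate every pair (each demand assigned to the nearer of the two):
  {Site A, Site B}: total = 1962
  {Site B, Site C}: total = 2663
  {Site A, Site C}: total = 2682
Best pair: {Site A, Site B} with total 1962.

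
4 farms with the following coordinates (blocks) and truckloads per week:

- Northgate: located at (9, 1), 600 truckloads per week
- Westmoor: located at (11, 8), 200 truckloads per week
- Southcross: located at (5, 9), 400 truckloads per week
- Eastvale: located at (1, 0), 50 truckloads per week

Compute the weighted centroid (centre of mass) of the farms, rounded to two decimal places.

The minimiser of Σwᵢ‖p−pᵢ‖² is the weighted centroid p* = (Σwᵢpᵢ)/(Σwᵢ).
Σwᵢ = 1250.
Σwᵢxᵢ = 600·9 + 200·11 + 400·5 + 50·1 = 9650.
Σwᵢyᵢ = 600·1 + 200·8 + 400·9 + 50·0 = 5800.
x* = 9650/1250 = 7.72, y* = 5800/1250 = 4.64.

(7.72, 4.64)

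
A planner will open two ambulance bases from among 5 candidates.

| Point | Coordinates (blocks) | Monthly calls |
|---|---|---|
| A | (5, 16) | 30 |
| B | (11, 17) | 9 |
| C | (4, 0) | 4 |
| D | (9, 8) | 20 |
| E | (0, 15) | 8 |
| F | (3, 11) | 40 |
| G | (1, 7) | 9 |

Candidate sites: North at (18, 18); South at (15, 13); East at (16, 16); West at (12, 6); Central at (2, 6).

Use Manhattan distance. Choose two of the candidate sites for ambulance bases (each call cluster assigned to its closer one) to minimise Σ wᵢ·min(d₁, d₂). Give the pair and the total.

Evaluate every pair (each demand assigned to the nearer of the two):
  {East, Central}: total = 942
  {West, Central}: total = 976
  {North, Central}: total = 1020
  {South, Central}: total = 1020
  {East, West}: total = 1344
  {South, West}: total = 1422
  {North, West}: total = 1514
  {South, East}: total = 1576
  {North, South}: total = 1654
  {North, East}: total = 1868
Best pair: {East, Central} with total 942.

{East, Central}, total 942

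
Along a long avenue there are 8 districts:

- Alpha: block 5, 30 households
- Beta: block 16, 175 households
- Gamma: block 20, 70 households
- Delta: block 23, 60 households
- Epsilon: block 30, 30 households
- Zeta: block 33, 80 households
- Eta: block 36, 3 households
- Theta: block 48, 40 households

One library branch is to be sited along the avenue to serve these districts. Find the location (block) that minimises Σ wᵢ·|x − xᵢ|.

x = 20

For a sum of weighted absolute distances on a line, the optimum is the weighted median (not the mean). Total weight W = 488; half-weight = 244.
Sort by position and accumulate weight:
  block 5 (Alpha, w=30) → cum 30
  block 16 (Beta, w=175) → cum 205
  block 20 (Gamma, w=70) → cum 275  ≥ 244 → median here
  block 23 (Delta, w=60) → cum 335
  block 30 (Epsilon, w=30) → cum 365
  block 33 (Zeta, w=80) → cum 445
  block 36 (Eta, w=3) → cum 448
  block 48 (Theta, w=40) → cum 488
Optimal location: block 20.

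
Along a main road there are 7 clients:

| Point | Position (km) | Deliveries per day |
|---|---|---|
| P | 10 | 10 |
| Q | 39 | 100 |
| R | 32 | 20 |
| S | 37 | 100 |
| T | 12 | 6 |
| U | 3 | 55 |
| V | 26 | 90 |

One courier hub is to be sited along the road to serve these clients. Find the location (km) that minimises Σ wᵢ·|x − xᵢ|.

x = 37

For a sum of weighted absolute distances on a line, the optimum is the weighted median (not the mean). Total weight W = 381; half-weight = 190.5.
Sort by position and accumulate weight:
  km 3 (U, w=55) → cum 55
  km 10 (P, w=10) → cum 65
  km 12 (T, w=6) → cum 71
  km 26 (V, w=90) → cum 161
  km 32 (R, w=20) → cum 181
  km 37 (S, w=100) → cum 281  ≥ 190.5 → median here
  km 39 (Q, w=100) → cum 381
Optimal location: km 37.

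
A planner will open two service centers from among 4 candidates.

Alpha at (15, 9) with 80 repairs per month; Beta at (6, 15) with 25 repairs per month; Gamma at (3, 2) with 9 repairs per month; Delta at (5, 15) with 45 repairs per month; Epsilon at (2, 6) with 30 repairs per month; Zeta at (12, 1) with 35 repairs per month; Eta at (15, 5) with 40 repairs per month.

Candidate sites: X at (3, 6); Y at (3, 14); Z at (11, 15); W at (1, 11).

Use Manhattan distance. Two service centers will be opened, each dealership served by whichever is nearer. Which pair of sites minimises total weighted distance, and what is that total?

{X, Z}, total 2271

Evaluate every pair (each demand assigned to the nearer of the two):
  {X, Z}: total = 2271
  {Y, Z}: total = 2498
  {X, Y}: total = 2511
  {Z, W}: total = 2559
  {X, W}: total = 2861
  {Y, W}: total = 3329
Best pair: {X, Z} with total 2271.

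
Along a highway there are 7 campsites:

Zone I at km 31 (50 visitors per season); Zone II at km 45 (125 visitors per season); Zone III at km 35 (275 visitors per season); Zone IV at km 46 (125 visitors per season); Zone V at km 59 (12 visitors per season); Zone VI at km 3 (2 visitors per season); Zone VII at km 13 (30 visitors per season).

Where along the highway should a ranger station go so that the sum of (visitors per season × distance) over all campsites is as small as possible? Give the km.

For a sum of weighted absolute distances on a line, the optimum is the weighted median (not the mean). Total weight W = 619; half-weight = 309.5.
Sort by position and accumulate weight:
  km 3 (Zone VI, w=2) → cum 2
  km 13 (Zone VII, w=30) → cum 32
  km 31 (Zone I, w=50) → cum 82
  km 35 (Zone III, w=275) → cum 357  ≥ 309.5 → median here
  km 45 (Zone II, w=125) → cum 482
  km 46 (Zone IV, w=125) → cum 607
  km 59 (Zone V, w=12) → cum 619
Optimal location: km 35.

x = 35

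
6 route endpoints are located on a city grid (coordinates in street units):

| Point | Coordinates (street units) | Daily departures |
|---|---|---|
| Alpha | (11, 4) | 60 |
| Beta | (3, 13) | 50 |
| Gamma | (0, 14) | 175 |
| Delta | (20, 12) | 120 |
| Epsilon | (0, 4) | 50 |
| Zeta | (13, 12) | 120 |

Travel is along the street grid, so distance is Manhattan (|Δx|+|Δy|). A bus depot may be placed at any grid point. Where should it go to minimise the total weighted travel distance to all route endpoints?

(11, 12)

Manhattan distance separates: Σwᵢ(|x−xᵢ|+|y−yᵢ|) = Σwᵢ|x−xᵢ| + Σwᵢ|y−yᵢ|, so x and y are optimised independently as 1-D weighted medians.
Total weight W = 575; half = 287.5.
x-coordinate, sorted with cumulative weight:
  x=0 (Gamma, w=175) cum 175
  x=0 (Epsilon, w=50) cum 225
  x=3 (Beta, w=50) cum 275
  x=11 (Alpha, w=60) cum 335  ← median
  x=13 (Zeta, w=120) cum 455
  x=20 (Delta, w=120) cum 575
⇒ x* = 11
y-coordinate, sorted with cumulative weight:
  y=4 (Alpha, w=60) cum 60
  y=4 (Epsilon, w=50) cum 110
  y=12 (Delta, w=120) cum 230
  y=12 (Zeta, w=120) cum 350  ← median
  y=13 (Beta, w=50) cum 400
  y=14 (Gamma, w=175) cum 575
⇒ y* = 12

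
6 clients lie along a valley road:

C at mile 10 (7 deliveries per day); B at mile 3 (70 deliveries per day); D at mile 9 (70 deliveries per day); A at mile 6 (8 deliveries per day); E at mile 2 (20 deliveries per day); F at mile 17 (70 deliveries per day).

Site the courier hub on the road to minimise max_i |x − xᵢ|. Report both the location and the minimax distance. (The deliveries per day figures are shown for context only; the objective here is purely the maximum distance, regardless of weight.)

location 9.5, max distance 7.5

The 1-center on a line is the midpoint of the two extreme points: leftmost at 2, rightmost at 17.
Optimal location = (2 + 17)/2 = 9.5; maximum distance = (17 − 2)/2 = 7.5.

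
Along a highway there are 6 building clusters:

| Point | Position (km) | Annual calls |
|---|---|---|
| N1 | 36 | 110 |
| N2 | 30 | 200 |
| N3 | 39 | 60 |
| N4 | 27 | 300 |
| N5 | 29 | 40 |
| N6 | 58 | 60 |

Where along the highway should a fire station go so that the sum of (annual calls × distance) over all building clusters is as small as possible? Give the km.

x = 30

For a sum of weighted absolute distances on a line, the optimum is the weighted median (not the mean). Total weight W = 770; half-weight = 385.
Sort by position and accumulate weight:
  km 27 (N4, w=300) → cum 300
  km 29 (N5, w=40) → cum 340
  km 30 (N2, w=200) → cum 540  ≥ 385 → median here
  km 36 (N1, w=110) → cum 650
  km 39 (N3, w=60) → cum 710
  km 58 (N6, w=60) → cum 770
Optimal location: km 30.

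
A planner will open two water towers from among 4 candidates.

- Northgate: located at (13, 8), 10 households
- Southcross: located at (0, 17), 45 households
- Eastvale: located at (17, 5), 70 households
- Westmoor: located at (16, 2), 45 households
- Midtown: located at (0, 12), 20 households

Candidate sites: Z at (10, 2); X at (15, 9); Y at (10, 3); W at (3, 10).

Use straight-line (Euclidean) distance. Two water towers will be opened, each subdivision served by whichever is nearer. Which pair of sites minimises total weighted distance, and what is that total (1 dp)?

Evaluate every pair (each demand assigned to the nearer of the two):
  {X, W}: total = 1068.4
  {Y, W}: total = 1256.5
  {Z, W}: total = 1285.0
  {X, Y}: total = 1643.2
  {Z, X}: total = 1653.3
  {Z, Y}: total = 1881.2
Best pair: {X, W} with total 1068.4.

{X, W}, total 1068.4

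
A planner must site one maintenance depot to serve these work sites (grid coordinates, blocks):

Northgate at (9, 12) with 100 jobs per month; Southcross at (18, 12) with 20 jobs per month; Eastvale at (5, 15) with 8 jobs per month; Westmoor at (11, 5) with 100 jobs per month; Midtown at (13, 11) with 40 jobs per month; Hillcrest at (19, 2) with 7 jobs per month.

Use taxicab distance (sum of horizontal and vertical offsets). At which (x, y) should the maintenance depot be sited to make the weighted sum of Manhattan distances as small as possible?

Manhattan distance separates: Σwᵢ(|x−xᵢ|+|y−yᵢ|) = Σwᵢ|x−xᵢ| + Σwᵢ|y−yᵢ|, so x and y are optimised independently as 1-D weighted medians.
Total weight W = 275; half = 137.5.
x-coordinate, sorted with cumulative weight:
  x=5 (Eastvale, w=8) cum 8
  x=9 (Northgate, w=100) cum 108
  x=11 (Westmoor, w=100) cum 208  ← median
  x=13 (Midtown, w=40) cum 248
  x=18 (Southcross, w=20) cum 268
  x=19 (Hillcrest, w=7) cum 275
⇒ x* = 11
y-coordinate, sorted with cumulative weight:
  y=2 (Hillcrest, w=7) cum 7
  y=5 (Westmoor, w=100) cum 107
  y=11 (Midtown, w=40) cum 147  ← median
  y=12 (Northgate, w=100) cum 247
  y=12 (Southcross, w=20) cum 267
  y=15 (Eastvale, w=8) cum 275
⇒ y* = 11

(11, 11)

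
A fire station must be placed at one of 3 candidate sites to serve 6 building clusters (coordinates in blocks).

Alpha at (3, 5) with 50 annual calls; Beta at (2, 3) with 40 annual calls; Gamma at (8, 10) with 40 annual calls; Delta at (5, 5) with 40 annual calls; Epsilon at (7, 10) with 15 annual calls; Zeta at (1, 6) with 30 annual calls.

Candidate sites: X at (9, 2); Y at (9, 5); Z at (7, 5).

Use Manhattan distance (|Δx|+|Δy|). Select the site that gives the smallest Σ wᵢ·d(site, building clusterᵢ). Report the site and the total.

Z, total 1085 blocks

Total weighted distance at each candidate:
  X (9, 2): total = 1920
  Y (9, 5): total = 1435
  Z (7, 5): total = 1085
Minimum is at Z with total 1085 blocks.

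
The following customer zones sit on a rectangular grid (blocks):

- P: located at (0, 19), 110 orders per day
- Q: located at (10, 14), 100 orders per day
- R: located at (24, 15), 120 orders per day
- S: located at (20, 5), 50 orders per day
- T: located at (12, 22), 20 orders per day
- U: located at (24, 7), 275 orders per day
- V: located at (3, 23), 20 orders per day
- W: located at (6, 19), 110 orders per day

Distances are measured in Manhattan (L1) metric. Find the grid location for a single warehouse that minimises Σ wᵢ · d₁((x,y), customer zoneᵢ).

Manhattan distance separates: Σwᵢ(|x−xᵢ|+|y−yᵢ|) = Σwᵢ|x−xᵢ| + Σwᵢ|y−yᵢ|, so x and y are optimised independently as 1-D weighted medians.
Total weight W = 805; half = 402.5.
x-coordinate, sorted with cumulative weight:
  x=0 (P, w=110) cum 110
  x=3 (V, w=20) cum 130
  x=6 (W, w=110) cum 240
  x=10 (Q, w=100) cum 340
  x=12 (T, w=20) cum 360
  x=20 (S, w=50) cum 410  ← median
  x=24 (R, w=120) cum 530
  x=24 (U, w=275) cum 805
⇒ x* = 20
y-coordinate, sorted with cumulative weight:
  y=5 (S, w=50) cum 50
  y=7 (U, w=275) cum 325
  y=14 (Q, w=100) cum 425  ← median
  y=15 (R, w=120) cum 545
  y=19 (P, w=110) cum 655
  y=19 (W, w=110) cum 765
  y=22 (T, w=20) cum 785
  y=23 (V, w=20) cum 805
⇒ y* = 14

(20, 14)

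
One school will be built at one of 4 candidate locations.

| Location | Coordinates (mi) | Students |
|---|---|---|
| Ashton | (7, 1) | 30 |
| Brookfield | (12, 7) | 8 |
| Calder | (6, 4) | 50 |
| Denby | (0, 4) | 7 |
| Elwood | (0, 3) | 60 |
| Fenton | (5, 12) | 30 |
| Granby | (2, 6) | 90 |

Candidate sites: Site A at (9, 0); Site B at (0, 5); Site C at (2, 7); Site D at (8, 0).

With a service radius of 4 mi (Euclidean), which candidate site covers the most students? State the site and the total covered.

Coverage radius r = 4 mi; a point is covered iff (Δx)²+(Δy)² ≤ 4² = 16.
  Site A (9, 0): covers {Ashton} → 30
  Site B (0, 5): covers {Denby, Elwood, Granby} → 157
  Site C (2, 7): covers {Denby, Granby} → 97
  Site D (8, 0): covers {Ashton} → 30
Maximum coverage at Site B: 157 students.

Site B, covering 157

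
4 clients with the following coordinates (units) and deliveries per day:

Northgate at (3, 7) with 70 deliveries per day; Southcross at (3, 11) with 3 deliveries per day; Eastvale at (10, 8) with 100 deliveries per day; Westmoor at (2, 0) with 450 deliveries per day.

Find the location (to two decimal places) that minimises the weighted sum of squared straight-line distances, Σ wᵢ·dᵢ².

(3.40, 2.12)

The minimiser of Σwᵢ‖p−pᵢ‖² is the weighted centroid p* = (Σwᵢpᵢ)/(Σwᵢ).
Σwᵢ = 623.
Σwᵢxᵢ = 70·3 + 3·3 + 100·10 + 450·2 = 2119.
Σwᵢyᵢ = 70·7 + 3·11 + 100·8 + 450·0 = 1323.
x* = 2119/623 = 3.40, y* = 1323/623 = 2.12.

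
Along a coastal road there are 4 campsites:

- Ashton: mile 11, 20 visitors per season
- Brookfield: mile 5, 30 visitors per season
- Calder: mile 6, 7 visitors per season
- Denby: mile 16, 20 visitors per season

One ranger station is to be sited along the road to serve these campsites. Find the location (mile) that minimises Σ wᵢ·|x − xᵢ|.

x = 11

For a sum of weighted absolute distances on a line, the optimum is the weighted median (not the mean). Total weight W = 77; half-weight = 38.5.
Sort by position and accumulate weight:
  mile 5 (Brookfield, w=30) → cum 30
  mile 6 (Calder, w=7) → cum 37
  mile 11 (Ashton, w=20) → cum 57  ≥ 38.5 → median here
  mile 16 (Denby, w=20) → cum 77
Optimal location: mile 11.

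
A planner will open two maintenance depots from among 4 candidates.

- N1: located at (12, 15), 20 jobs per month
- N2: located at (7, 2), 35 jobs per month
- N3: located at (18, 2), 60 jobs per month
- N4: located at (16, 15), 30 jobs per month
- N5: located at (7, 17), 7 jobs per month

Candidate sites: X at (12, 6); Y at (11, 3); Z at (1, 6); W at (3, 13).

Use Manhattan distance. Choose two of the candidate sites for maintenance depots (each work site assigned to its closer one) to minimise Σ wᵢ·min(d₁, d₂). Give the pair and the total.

Evaluate every pair (each demand assigned to the nearer of the two):
  {X, Y}: total = 1337
  {Y, W}: total = 1381
  {X, W}: total = 1541
  {Y, Z}: total = 1544
  {X, Z}: total = 1597
  {Z, W}: total = 2336
Best pair: {X, Y} with total 1337.

{X, Y}, total 1337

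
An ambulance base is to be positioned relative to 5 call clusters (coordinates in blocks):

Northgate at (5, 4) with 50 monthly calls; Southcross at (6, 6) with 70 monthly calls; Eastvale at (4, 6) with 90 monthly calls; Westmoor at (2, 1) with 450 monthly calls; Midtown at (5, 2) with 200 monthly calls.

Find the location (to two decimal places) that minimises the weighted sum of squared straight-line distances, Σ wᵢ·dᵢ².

The minimiser of Σwᵢ‖p−pᵢ‖² is the weighted centroid p* = (Σwᵢpᵢ)/(Σwᵢ).
Σwᵢ = 860.
Σwᵢxᵢ = 50·5 + 70·6 + 90·4 + 450·2 + 200·5 = 2930.
Σwᵢyᵢ = 50·4 + 70·6 + 90·6 + 450·1 + 200·2 = 2010.
x* = 2930/860 = 3.41, y* = 2010/860 = 2.34.

(3.41, 2.34)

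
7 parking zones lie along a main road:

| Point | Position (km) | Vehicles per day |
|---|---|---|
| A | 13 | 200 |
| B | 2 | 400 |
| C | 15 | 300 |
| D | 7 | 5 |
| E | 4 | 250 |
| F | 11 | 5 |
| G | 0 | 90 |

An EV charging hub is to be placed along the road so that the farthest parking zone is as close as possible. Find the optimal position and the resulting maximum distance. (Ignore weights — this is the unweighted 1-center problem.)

The 1-center on a line is the midpoint of the two extreme points: leftmost at 0, rightmost at 15.
Optimal location = (0 + 15)/2 = 7.5; maximum distance = (15 − 0)/2 = 7.5.

location 7.5, max distance 7.5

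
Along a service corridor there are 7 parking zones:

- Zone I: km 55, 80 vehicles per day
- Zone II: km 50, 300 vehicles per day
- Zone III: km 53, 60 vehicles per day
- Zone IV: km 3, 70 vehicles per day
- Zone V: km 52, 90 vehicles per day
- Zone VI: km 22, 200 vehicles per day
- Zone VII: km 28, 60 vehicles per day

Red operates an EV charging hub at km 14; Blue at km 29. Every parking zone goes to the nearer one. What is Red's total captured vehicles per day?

70

The indifferent point is the midpoint (14+29)/2 = 21.5; parking zones left of it (closer to Red at 14) go to Red, those right go to Blue.
  Zone IV at 3 (w=70) → Red
  Zone VI at 22 (w=200) → Blue
  Zone VII at 28 (w=60) → Blue
  Zone II at 50 (w=300) → Blue
  Zone V at 52 (w=90) → Blue
  Zone III at 53 (w=60) → Blue
  Zone I at 55 (w=80) → Blue
Red captures 70; Blue captures 790.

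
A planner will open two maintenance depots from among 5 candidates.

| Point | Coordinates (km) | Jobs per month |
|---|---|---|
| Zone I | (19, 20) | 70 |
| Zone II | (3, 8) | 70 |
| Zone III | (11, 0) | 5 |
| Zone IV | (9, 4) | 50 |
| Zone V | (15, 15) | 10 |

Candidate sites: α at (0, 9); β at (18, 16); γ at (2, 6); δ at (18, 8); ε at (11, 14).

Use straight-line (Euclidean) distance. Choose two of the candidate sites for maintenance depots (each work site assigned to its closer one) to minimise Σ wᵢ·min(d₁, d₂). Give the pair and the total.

{β, γ}, total 894.9

Evaluate every pair (each demand assigned to the nearer of the two):
  {β, γ}: total = 894.9
  {α, β}: total = 1127.4
  {γ, ε}: total = 1315.8
  {γ, δ}: total = 1492.8
  {α, ε}: total = 1542.5
  {β, ε}: total = 1600.1
  {α, δ}: total = 1686.0
  {β, δ}: total = 1915.8
  {δ, ε}: total = 1986.8
  {α, γ}: total = 2269.5
Best pair: {β, γ} with total 894.9.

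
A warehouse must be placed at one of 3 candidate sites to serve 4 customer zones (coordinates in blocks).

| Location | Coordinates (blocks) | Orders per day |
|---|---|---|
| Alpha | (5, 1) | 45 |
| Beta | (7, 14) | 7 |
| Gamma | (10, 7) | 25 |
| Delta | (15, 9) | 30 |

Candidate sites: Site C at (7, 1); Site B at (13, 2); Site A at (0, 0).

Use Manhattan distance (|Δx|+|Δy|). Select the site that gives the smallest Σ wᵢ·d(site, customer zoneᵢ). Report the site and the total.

Total weighted distance at each candidate:
  Site C (7, 1): total = 886
  Site B (13, 2): total = 1001
  Site A (0, 0): total = 1562
Minimum is at Site C with total 886 blocks.

Site C, total 886 blocks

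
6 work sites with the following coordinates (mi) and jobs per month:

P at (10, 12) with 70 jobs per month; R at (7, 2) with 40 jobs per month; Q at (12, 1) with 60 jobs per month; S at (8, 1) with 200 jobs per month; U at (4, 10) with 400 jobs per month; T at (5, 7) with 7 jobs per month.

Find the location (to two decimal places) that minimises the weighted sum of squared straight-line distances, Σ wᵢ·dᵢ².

The minimiser of Σwᵢ‖p−pᵢ‖² is the weighted centroid p* = (Σwᵢpᵢ)/(Σwᵢ).
Σwᵢ = 777.
Σwᵢxᵢ = 70·10 + 40·7 + 60·12 + 200·8 + 400·4 + 7·5 = 4935.
Σwᵢyᵢ = 70·12 + 40·2 + 60·1 + 200·1 + 400·10 + 7·7 = 5229.
x* = 4935/777 = 6.35, y* = 5229/777 = 6.73.

(6.35, 6.73)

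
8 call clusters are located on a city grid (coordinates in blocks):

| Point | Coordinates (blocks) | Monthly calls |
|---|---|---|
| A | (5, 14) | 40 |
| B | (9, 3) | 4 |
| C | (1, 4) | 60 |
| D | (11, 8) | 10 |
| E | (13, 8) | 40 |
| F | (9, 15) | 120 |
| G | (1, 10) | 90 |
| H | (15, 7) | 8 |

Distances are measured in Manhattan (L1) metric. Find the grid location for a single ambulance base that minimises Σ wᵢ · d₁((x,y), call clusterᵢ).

Manhattan distance separates: Σwᵢ(|x−xᵢ|+|y−yᵢ|) = Σwᵢ|x−xᵢ| + Σwᵢ|y−yᵢ|, so x and y are optimised independently as 1-D weighted medians.
Total weight W = 372; half = 186.
x-coordinate, sorted with cumulative weight:
  x=1 (C, w=60) cum 60
  x=1 (G, w=90) cum 150
  x=5 (A, w=40) cum 190  ← median
  x=9 (B, w=4) cum 194
  x=9 (F, w=120) cum 314
  x=11 (D, w=10) cum 324
  x=13 (E, w=40) cum 364
  x=15 (H, w=8) cum 372
⇒ x* = 5
y-coordinate, sorted with cumulative weight:
  y=3 (B, w=4) cum 4
  y=4 (C, w=60) cum 64
  y=7 (H, w=8) cum 72
  y=8 (D, w=10) cum 82
  y=8 (E, w=40) cum 122
  y=10 (G, w=90) cum 212  ← median
  y=14 (A, w=40) cum 252
  y=15 (F, w=120) cum 372
⇒ y* = 10

(5, 10)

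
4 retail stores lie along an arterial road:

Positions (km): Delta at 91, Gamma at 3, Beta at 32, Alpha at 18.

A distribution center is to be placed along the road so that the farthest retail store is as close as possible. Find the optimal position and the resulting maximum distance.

location 47, max distance 44

The 1-center on a line is the midpoint of the two extreme points: leftmost at 3, rightmost at 91.
Optimal location = (3 + 91)/2 = 47; maximum distance = (91 − 3)/2 = 44.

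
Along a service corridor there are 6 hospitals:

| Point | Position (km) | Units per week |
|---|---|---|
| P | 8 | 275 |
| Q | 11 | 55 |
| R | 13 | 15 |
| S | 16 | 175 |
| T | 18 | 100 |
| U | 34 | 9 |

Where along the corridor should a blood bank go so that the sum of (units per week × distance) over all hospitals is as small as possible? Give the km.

For a sum of weighted absolute distances on a line, the optimum is the weighted median (not the mean). Total weight W = 629; half-weight = 314.5.
Sort by position and accumulate weight:
  km 8 (P, w=275) → cum 275
  km 11 (Q, w=55) → cum 330  ≥ 314.5 → median here
  km 13 (R, w=15) → cum 345
  km 16 (S, w=175) → cum 520
  km 18 (T, w=100) → cum 620
  km 34 (U, w=9) → cum 629
Optimal location: km 11.

x = 11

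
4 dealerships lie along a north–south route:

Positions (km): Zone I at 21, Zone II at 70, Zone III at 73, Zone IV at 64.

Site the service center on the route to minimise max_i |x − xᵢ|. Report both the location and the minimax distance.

The 1-center on a line is the midpoint of the two extreme points: leftmost at 21, rightmost at 73.
Optimal location = (21 + 73)/2 = 47; maximum distance = (73 − 21)/2 = 26.

location 47, max distance 26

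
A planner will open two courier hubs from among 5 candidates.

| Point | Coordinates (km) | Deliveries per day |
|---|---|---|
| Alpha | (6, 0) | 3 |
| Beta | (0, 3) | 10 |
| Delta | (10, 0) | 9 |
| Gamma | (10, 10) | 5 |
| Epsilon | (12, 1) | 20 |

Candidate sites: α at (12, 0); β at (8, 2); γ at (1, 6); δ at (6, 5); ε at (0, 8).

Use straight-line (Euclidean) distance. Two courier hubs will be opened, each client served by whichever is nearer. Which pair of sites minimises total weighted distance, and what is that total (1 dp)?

Evaluate every pair (each demand assigned to the nearer of the two):
  {α, γ}: total = 136.9
  {α, δ}: total = 148.3
  {α, ε}: total = 157.0
  {α, β}: total = 168.3
  {β, γ}: total = 189.3
  {β, ε}: total = 207.6
  {β, δ}: total = 211.7
  {γ, δ}: total = 280.5
  {δ, ε}: total = 298.9
  {γ, ε}: total = 443.3
Best pair: {α, γ} with total 136.9.

{α, γ}, total 136.9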